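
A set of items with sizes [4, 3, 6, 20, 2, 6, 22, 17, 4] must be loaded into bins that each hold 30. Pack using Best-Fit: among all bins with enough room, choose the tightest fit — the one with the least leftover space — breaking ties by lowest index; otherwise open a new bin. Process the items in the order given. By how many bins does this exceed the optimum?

0

Best-Fit: [4,3,6,17] [20,2,6] [22,4] → 3 bins.
Total size 84; any packing needs at least ⌈84/30⌉ = 3 bins.
So 3 is already optimal.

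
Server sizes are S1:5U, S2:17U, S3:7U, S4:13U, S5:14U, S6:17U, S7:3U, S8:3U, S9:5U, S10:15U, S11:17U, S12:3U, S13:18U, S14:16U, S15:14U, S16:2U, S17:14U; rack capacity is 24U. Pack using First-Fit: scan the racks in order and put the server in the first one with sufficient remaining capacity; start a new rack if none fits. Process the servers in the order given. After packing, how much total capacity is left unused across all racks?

Put S1 (5U) in rack 1; 19U remain.
Put S2 (17U) in rack 1; 2U remain.
Put S3 (7U) in rack 2; 17U remain.
Put S4 (13U) in rack 2; 4U remain.
Put S5 (14U) in rack 3; 10U remain.
Put S6 (17U) in rack 4; 7U remain.
Put S7 (3U) in rack 2; 1U remain.
Put S8 (3U) in rack 3; 7U remain.
Put S9 (5U) in rack 3; 2U remain.
Put S10 (15U) in rack 5; 9U remain.
Put S11 (17U) in rack 6; 7U remain.
Put S12 (3U) in rack 4; 4U remain.
Put S13 (18U) in rack 7; 6U remain.
Put S14 (16U) in rack 8; 8U remain.
Put S15 (14U) in rack 9; 10U remain.
Put S16 (2U) in rack 1; 0U remain.
Put S17 (14U) in rack 10; 10U remain.
10 racks × 24U = 240U; used 183U; unused 57U.

57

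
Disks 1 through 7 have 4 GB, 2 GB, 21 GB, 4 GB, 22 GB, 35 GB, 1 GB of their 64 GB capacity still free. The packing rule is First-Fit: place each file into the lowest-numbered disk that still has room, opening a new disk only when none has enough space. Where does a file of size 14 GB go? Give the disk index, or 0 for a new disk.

3

Disks with room: disk 3 (21 GB), disk 5 (22 GB), disk 6 (35 GB).
The first with room is disk 3.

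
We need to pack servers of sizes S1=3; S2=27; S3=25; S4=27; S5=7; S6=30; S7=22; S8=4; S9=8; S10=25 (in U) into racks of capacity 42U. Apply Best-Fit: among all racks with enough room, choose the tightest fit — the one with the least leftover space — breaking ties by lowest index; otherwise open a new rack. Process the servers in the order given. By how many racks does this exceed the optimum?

0

Best-Fit: [3,27,7,4] [25] [27] [30,8] [22] [25] → 6 racks.
6 servers exceed 21U (half the capacity), and no two of those can share a rack, so at least 6 racks are needed.
So 6 is already optimal.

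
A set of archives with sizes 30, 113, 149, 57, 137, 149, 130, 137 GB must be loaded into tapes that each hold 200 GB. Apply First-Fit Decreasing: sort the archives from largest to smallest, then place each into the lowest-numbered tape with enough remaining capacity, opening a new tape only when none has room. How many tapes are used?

6

Sorted descending: 149, 149, 137, 137, 130, 113, 57, 30.
Put 149 GB in tape 1; 51 GB remain.
Put 149 GB in tape 2; 51 GB remain.
Put 137 GB in tape 3; 63 GB remain.
Put 137 GB in tape 4; 63 GB remain.
Put 130 GB in tape 5; 70 GB remain.
Put 113 GB in tape 6; 87 GB remain.
Put 57 GB in tape 3; 6 GB remain.
Put 30 GB in tape 1; 21 GB remain.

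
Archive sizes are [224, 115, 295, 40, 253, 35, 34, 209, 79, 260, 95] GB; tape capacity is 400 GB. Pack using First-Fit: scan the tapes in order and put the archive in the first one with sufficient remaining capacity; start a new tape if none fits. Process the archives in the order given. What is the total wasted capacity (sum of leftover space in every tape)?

361

Put 224 GB in tape 1; 176 GB remain.
Put 115 GB in tape 1; 61 GB remain.
Put 295 GB in tape 2; 105 GB remain.
Put 40 GB in tape 1; 21 GB remain.
Put 253 GB in tape 3; 147 GB remain.
Put 35 GB in tape 2; 70 GB remain.
Put 34 GB in tape 2; 36 GB remain.
Put 209 GB in tape 4; 191 GB remain.
Put 79 GB in tape 3; 68 GB remain.
Put 260 GB in tape 5; 140 GB remain.
Put 95 GB in tape 4; 96 GB remain.
5 tapes × 400 GB = 2000 GB; used 1639 GB; unused 361 GB.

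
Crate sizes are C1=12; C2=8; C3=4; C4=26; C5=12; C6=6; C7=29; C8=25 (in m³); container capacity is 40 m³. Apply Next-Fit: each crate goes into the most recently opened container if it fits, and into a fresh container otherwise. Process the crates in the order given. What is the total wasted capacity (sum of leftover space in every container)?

38

Put C1 (12 m³) in container 1; 28 m³ remain.
Put C2 (8 m³) in container 1; 20 m³ remain.
Put C3 (4 m³) in container 1; 16 m³ remain.
Put C4 (26 m³) in container 2; 14 m³ remain.
Put C5 (12 m³) in container 2; 2 m³ remain.
Put C6 (6 m³) in container 3; 34 m³ remain.
Put C7 (29 m³) in container 3; 5 m³ remain.
Put C8 (25 m³) in container 4; 15 m³ remain.
4 containers × 40 m³ = 160 m³; used 122 m³; unused 38 m³.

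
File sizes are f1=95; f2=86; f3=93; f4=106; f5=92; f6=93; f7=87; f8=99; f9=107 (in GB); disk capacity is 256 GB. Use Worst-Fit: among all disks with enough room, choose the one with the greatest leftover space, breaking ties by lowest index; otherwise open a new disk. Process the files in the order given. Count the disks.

5 disks

disk 1: place f1 (95 GB), 161 GB left
disk 1: place f2 (86 GB), 75 GB left
disk 2: place f3 (93 GB), 163 GB left
disk 2: place f4 (106 GB), 57 GB left
disk 3: place f5 (92 GB), 164 GB left
disk 3: place f6 (93 GB), 71 GB left
disk 4: place f7 (87 GB), 169 GB left
disk 4: place f8 (99 GB), 70 GB left
disk 5: place f9 (107 GB), 149 GB left
Final disks: [95,86] [93,106] [92,93] [87,99] [107].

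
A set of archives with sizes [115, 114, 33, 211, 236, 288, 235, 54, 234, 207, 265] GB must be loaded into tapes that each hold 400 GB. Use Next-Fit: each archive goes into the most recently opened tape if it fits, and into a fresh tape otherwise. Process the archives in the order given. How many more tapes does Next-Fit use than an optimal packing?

Next-Fit: [115,114,33] [211] [236] [288] [235,54] [234] [207] [265] → 8 tapes.
7 archives exceed 200 GB (half the capacity), and no two of those can share a tape, so at least 7 tapes are needed.
An optimal packing achieves that bound: [288,54,33] [265,115] [236,114] [235] [234] [211] [207] → 7 tapes.
Excess: 8 − 7 = 1.

1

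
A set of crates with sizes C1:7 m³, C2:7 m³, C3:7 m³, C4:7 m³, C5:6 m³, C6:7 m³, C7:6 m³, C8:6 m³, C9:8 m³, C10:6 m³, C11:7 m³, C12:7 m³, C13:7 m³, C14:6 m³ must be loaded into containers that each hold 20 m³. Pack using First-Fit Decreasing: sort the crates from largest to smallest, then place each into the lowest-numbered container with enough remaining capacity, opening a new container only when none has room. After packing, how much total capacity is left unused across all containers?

6

Sorted descending: 8, 7, 7, 7, 7, 7, 7, 7, 7, 6, 6, 6, 6, 6.
Put 8 m³ in container 1; 12 m³ remain.
Put 7 m³ in container 1; 5 m³ remain.
Put 7 m³ in container 2; 13 m³ remain.
Put 7 m³ in container 2; 6 m³ remain.
Put 7 m³ in container 3; 13 m³ remain.
Put 7 m³ in container 3; 6 m³ remain.
Put 7 m³ in container 4; 13 m³ remain.
Put 7 m³ in container 4; 6 m³ remain.
Put 7 m³ in container 5; 13 m³ remain.
Put 6 m³ in container 2; 0 m³ remain.
Put 6 m³ in container 3; 0 m³ remain.
Put 6 m³ in container 4; 0 m³ remain.
Put 6 m³ in container 5; 7 m³ remain.
Put 6 m³ in container 5; 1 m³ remain.
5 containers × 20 m³ = 100 m³; used 94 m³; unused 6 m³.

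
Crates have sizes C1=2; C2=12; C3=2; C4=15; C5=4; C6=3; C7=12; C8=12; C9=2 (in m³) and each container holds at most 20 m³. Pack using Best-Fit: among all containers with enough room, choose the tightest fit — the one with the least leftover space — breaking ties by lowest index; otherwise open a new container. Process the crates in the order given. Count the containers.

Put C1 (2 m³) in container 1; 18 m³ remain.
Put C2 (12 m³) in container 1; 6 m³ remain.
Put C3 (2 m³) in container 1; 4 m³ remain.
Put C4 (15 m³) in container 2; 5 m³ remain.
Put C5 (4 m³) in container 1; 0 m³ remain.
Put C6 (3 m³) in container 2; 2 m³ remain.
Put C7 (12 m³) in container 3; 8 m³ remain.
Put C8 (12 m³) in container 4; 8 m³ remain.
Put C9 (2 m³) in container 2; 0 m³ remain.

4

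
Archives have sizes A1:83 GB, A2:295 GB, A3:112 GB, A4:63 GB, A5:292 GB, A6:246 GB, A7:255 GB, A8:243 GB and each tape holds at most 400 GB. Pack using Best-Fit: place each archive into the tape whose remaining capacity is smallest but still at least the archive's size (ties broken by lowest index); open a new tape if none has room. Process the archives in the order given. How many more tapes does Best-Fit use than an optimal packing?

1

Best-Fit: [83,295] [112,63] [292] [246] [255] [243] → 6 tapes.
5 archives exceed 200 GB (half the capacity), and no two of those can share a tape, so at least 5 tapes are needed.
An optimal packing achieves that bound: [295,83] [292,63] [255,112] [246] [243] → 5 tapes.
Excess: 6 − 5 = 1.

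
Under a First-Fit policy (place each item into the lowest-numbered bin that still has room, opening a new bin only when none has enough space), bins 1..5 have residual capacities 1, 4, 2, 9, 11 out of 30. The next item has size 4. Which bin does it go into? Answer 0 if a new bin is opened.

Bins with room: bin 2 (4), bin 4 (9), bin 5 (11).
The first with room is bin 2.

2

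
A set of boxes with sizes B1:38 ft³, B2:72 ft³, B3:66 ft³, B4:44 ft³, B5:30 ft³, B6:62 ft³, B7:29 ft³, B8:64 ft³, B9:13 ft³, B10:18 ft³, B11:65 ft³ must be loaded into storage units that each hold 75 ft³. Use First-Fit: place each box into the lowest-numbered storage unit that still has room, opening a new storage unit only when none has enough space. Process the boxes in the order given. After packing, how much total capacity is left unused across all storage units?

99

Put B1 (38 ft³) in storage unit 1; 37 ft³ remain.
Put B2 (72 ft³) in storage unit 2; 3 ft³ remain.
Put B3 (66 ft³) in storage unit 3; 9 ft³ remain.
Put B4 (44 ft³) in storage unit 4; 31 ft³ remain.
Put B5 (30 ft³) in storage unit 1; 7 ft³ remain.
Put B6 (62 ft³) in storage unit 5; 13 ft³ remain.
Put B7 (29 ft³) in storage unit 4; 2 ft³ remain.
Put B8 (64 ft³) in storage unit 6; 11 ft³ remain.
Put B9 (13 ft³) in storage unit 5; 0 ft³ remain.
Put B10 (18 ft³) in storage unit 7; 57 ft³ remain.
Put B11 (65 ft³) in storage unit 8; 10 ft³ remain.
8 storage units × 75 ft³ = 600 ft³; used 501 ft³; unused 99 ft³.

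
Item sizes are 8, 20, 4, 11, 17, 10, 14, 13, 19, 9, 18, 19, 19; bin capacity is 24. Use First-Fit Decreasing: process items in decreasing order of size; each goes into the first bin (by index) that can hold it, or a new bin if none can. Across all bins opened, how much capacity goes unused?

35

Sorted descending: 20, 19, 19, 19, 18, 17, 14, 13, 11, 10, 9, 8, 4.
bin 1: place 20, 4 left
bin 2: place 19, 5 left
bin 3: place 19, 5 left
bin 4: place 19, 5 left
bin 5: place 18, 6 left
bin 6: place 17, 7 left
bin 7: place 14, 10 left
bin 8: place 13, 11 left
bin 8: place 11, 0 left
bin 7: place 10, 0 left
bin 9: place 9, 15 left
bin 9: place 8, 7 left
bin 1: place 4, 0 left
9 bins × 24 = 216; used 181; unused 35.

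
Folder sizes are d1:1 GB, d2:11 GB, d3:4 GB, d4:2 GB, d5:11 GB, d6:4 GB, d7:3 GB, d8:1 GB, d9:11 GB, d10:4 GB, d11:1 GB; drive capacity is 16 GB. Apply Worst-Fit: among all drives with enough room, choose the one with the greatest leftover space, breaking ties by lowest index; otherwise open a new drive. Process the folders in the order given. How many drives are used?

drive 1: place d1 (1 GB), 15 GB left
drive 1: place d2 (11 GB), 4 GB left
drive 1: place d3 (4 GB), 0 GB left
drive 2: place d4 (2 GB), 14 GB left
drive 2: place d5 (11 GB), 3 GB left
drive 3: place d6 (4 GB), 12 GB left
drive 3: place d7 (3 GB), 9 GB left
drive 3: place d8 (1 GB), 8 GB left
drive 4: place d9 (11 GB), 5 GB left
drive 3: place d10 (4 GB), 4 GB left
drive 4: place d11 (1 GB), 4 GB left

4 drives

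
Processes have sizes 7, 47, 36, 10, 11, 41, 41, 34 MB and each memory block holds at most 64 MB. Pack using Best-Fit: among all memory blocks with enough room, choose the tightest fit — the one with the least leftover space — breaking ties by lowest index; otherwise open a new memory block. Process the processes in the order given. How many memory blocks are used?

7 MB → memory block 1 (remaining 57 MB)
47 MB → memory block 1 (remaining 10 MB)
36 MB → memory block 2 (remaining 28 MB)
10 MB → memory block 1 (remaining 0 MB)
11 MB → memory block 2 (remaining 17 MB)
41 MB → memory block 3 (remaining 23 MB)
41 MB → memory block 4 (remaining 23 MB)
34 MB → memory block 5 (remaining 30 MB)
Final memory blocks: [7,47,10] [36,11] [41] [41] [34].

5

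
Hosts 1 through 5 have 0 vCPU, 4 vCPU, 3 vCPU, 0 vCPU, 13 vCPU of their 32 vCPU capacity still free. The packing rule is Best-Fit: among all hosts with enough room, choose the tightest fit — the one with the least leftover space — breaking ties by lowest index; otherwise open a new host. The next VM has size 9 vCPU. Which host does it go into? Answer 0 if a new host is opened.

5

Hosts with room: host 5 (13 vCPU).
Tightest fit is host 5 with 13 vCPU free.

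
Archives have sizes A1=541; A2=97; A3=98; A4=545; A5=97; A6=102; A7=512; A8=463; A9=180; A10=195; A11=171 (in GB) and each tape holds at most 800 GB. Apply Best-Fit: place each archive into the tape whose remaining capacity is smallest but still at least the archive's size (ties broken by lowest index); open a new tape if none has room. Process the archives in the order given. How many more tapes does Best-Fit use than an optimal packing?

1

Best-Fit: [541,97,98] [545,97,102] [512,180] [463,195] [171] → 5 tapes.
Total size 3001 GB; any packing needs at least ⌈3001/800⌉ = 4 tapes.
An optimal packing achieves that bound: [545,195] [541,180] [512,171,102] [463,98,97,97] → 4 tapes.
Excess: 5 − 4 = 1.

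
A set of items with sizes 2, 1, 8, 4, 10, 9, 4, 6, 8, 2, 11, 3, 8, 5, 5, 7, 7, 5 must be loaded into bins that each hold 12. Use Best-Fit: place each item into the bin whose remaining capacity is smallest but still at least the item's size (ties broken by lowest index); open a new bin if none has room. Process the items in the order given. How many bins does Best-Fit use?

10

bin 1: place 2, 10 left
bin 1: place 1, 9 left
bin 1: place 8, 1 left
bin 2: place 4, 8 left
bin 3: place 10, 2 left
bin 4: place 9, 3 left
bin 2: place 4, 4 left
bin 5: place 6, 6 left
bin 6: place 8, 4 left
bin 3: place 2, 0 left
bin 7: place 11, 1 left
bin 4: place 3, 0 left
bin 8: place 8, 4 left
bin 5: place 5, 1 left
bin 9: place 5, 7 left
bin 9: place 7, 0 left
bin 10: place 7, 5 left
bin 10: place 5, 0 left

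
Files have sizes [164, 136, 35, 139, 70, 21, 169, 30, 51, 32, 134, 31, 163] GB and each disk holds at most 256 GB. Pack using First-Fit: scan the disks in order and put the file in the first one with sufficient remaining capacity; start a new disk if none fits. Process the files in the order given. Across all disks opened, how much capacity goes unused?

361

164 GB → disk 1 (remaining 92 GB)
136 GB → disk 2 (remaining 120 GB)
35 GB → disk 1 (remaining 57 GB)
139 GB → disk 3 (remaining 117 GB)
70 GB → disk 2 (remaining 50 GB)
21 GB → disk 1 (remaining 36 GB)
169 GB → disk 4 (remaining 87 GB)
30 GB → disk 1 (remaining 6 GB)
51 GB → disk 3 (remaining 66 GB)
32 GB → disk 2 (remaining 18 GB)
134 GB → disk 5 (remaining 122 GB)
31 GB → disk 3 (remaining 35 GB)
163 GB → disk 6 (remaining 93 GB)
6 disks × 256 GB = 1536 GB; used 1175 GB; unused 361 GB.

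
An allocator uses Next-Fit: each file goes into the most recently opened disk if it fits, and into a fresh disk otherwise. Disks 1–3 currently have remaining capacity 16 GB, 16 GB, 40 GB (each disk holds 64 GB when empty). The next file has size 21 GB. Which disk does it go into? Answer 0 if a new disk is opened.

3

Next-Fit only looks at disk 3, which has 40 GB free.
21 GB fits there.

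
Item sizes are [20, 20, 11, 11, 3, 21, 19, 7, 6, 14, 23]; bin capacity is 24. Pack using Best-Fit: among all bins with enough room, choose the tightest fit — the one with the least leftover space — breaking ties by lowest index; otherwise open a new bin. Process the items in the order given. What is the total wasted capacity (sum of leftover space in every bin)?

37

Put 20 in bin 1; 4 remain.
Put 20 in bin 2; 4 remain.
Put 11 in bin 3; 13 remain.
Put 11 in bin 3; 2 remain.
Put 3 in bin 1; 1 remain.
Put 21 in bin 4; 3 remain.
Put 19 in bin 5; 5 remain.
Put 7 in bin 6; 17 remain.
Put 6 in bin 6; 11 remain.
Put 14 in bin 7; 10 remain.
Put 23 in bin 8; 1 remain.
8 bins × 24 = 192; used 155; unused 37.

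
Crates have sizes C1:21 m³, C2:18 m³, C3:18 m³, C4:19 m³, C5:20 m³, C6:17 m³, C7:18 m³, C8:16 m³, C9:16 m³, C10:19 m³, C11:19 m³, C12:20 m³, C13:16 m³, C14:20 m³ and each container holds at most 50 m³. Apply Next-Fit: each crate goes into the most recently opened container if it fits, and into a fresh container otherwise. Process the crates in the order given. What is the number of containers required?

7

Put C1 (21 m³) in container 1; 29 m³ remain.
Put C2 (18 m³) in container 1; 11 m³ remain.
Put C3 (18 m³) in container 2; 32 m³ remain.
Put C4 (19 m³) in container 2; 13 m³ remain.
Put C5 (20 m³) in container 3; 30 m³ remain.
Put C6 (17 m³) in container 3; 13 m³ remain.
Put C7 (18 m³) in container 4; 32 m³ remain.
Put C8 (16 m³) in container 4; 16 m³ remain.
Put C9 (16 m³) in container 4; 0 m³ remain.
Put C10 (19 m³) in container 5; 31 m³ remain.
Put C11 (19 m³) in container 5; 12 m³ remain.
Put C12 (20 m³) in container 6; 30 m³ remain.
Put C13 (16 m³) in container 6; 14 m³ remain.
Put C14 (20 m³) in container 7; 30 m³ remain.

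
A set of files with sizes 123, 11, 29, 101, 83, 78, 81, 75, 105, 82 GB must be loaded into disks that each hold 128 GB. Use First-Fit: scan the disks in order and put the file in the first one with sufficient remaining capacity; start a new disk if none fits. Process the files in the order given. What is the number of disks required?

8

disk 1: place 123 GB, 5 GB left
disk 2: place 11 GB, 117 GB left
disk 2: place 29 GB, 88 GB left
disk 3: place 101 GB, 27 GB left
disk 2: place 83 GB, 5 GB left
disk 4: place 78 GB, 50 GB left
disk 5: place 81 GB, 47 GB left
disk 6: place 75 GB, 53 GB left
disk 7: place 105 GB, 23 GB left
disk 8: place 82 GB, 46 GB left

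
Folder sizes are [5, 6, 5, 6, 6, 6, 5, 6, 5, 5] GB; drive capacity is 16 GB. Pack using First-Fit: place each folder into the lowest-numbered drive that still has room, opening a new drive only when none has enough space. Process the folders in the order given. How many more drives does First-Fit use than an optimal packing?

0

First-Fit: [5,6,5] [6,6] [6,5,5] [6,5] → 4 drives.
Total size 55 GB; any packing needs at least ⌈55/16⌉ = 4 drives.
So 4 is already optimal.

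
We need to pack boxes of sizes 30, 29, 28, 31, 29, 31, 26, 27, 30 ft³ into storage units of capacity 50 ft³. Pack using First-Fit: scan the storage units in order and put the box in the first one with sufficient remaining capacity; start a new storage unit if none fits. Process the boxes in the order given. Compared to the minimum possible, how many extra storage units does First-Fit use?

First-Fit: [30] [29] [28] [31] [29] [31] [26] [27] [30] → 9 storage units.
9 boxes exceed 25 ft³ (half the capacity), and no two of those can share a storage unit, so at least 9 storage units are needed.
So 9 is already optimal.

0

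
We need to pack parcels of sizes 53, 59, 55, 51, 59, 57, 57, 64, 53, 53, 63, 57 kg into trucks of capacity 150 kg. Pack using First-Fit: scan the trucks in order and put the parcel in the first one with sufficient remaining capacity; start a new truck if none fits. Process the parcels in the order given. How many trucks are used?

6

53 kg → truck 1 (remaining 97 kg)
59 kg → truck 1 (remaining 38 kg)
55 kg → truck 2 (remaining 95 kg)
51 kg → truck 2 (remaining 44 kg)
59 kg → truck 3 (remaining 91 kg)
57 kg → truck 3 (remaining 34 kg)
57 kg → truck 4 (remaining 93 kg)
64 kg → truck 4 (remaining 29 kg)
53 kg → truck 5 (remaining 97 kg)
53 kg → truck 5 (remaining 44 kg)
63 kg → truck 6 (remaining 87 kg)
57 kg → truck 6 (remaining 30 kg)
Final trucks: [53,59] [55,51] [59,57] [57,64] [53,53] [63,57].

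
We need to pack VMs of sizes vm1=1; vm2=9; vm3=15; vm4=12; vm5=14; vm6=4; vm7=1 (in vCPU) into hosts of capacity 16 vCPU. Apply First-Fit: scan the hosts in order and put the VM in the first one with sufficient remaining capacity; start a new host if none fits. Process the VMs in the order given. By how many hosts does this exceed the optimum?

First-Fit: [1,9,4,1] [15] [12] [14] → 4 hosts.
Total size 56 vCPU; any packing needs at least ⌈56/16⌉ = 4 hosts.
So 4 is already optimal.

0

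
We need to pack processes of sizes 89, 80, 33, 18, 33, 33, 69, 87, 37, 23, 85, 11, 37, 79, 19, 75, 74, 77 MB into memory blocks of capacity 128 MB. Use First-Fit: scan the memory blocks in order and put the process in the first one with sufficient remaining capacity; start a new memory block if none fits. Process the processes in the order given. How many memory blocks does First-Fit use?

Put 89 MB in memory block 1; 39 MB remain.
Put 80 MB in memory block 2; 48 MB remain.
Put 33 MB in memory block 1; 6 MB remain.
Put 18 MB in memory block 2; 30 MB remain.
Put 33 MB in memory block 3; 95 MB remain.
Put 33 MB in memory block 3; 62 MB remain.
Put 69 MB in memory block 4; 59 MB remain.
Put 87 MB in memory block 5; 41 MB remain.
Put 37 MB in memory block 3; 25 MB remain.
Put 23 MB in memory block 2; 7 MB remain.
Put 85 MB in memory block 6; 43 MB remain.
Put 11 MB in memory block 3; 14 MB remain.
Put 37 MB in memory block 4; 22 MB remain.
Put 79 MB in memory block 7; 49 MB remain.
Put 19 MB in memory block 4; 3 MB remain.
Put 75 MB in memory block 8; 53 MB remain.
Put 74 MB in memory block 9; 54 MB remain.
Put 77 MB in memory block 10; 51 MB remain.
Final memory blocks: [89,33] [80,18,23] [33,33,37,11] [69,37,19] [87] [85] [79] [75] [74] [77].

10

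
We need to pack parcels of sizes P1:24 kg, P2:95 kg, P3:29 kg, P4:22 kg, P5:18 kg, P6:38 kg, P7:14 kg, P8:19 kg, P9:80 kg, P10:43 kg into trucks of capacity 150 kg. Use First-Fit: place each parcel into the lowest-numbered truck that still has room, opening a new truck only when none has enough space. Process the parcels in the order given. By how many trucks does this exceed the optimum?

0

First-Fit: [24,95,29] [22,18,38,14,19] [80,43] → 3 trucks.
Total size 382 kg; any packing needs at least ⌈382/150⌉ = 3 trucks.
So 3 is already optimal.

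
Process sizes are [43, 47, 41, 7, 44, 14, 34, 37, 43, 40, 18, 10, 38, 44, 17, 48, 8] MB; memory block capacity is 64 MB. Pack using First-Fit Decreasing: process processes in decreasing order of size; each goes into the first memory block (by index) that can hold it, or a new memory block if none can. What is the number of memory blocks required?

11

Sorted descending: 48, 47, 44, 44, 43, 43, 41, 40, 38, 37, 34, 18, 17, 14, 10, 8, 7.
memory block 1: place 48 MB, 16 MB left
memory block 2: place 47 MB, 17 MB left
memory block 3: place 44 MB, 20 MB left
memory block 4: place 44 MB, 20 MB left
memory block 5: place 43 MB, 21 MB left
memory block 6: place 43 MB, 21 MB left
memory block 7: place 41 MB, 23 MB left
memory block 8: place 40 MB, 24 MB left
memory block 9: place 38 MB, 26 MB left
memory block 10: place 37 MB, 27 MB left
memory block 11: place 34 MB, 30 MB left
memory block 3: place 18 MB, 2 MB left
memory block 2: place 17 MB, 0 MB left
memory block 1: place 14 MB, 2 MB left
memory block 4: place 10 MB, 10 MB left
memory block 4: place 8 MB, 2 MB left
memory block 5: place 7 MB, 14 MB left
Final memory blocks: [48,14] [47,17] [44,18] [44,10,8] [43,7] [43] [41] [40] [38] [37] [34].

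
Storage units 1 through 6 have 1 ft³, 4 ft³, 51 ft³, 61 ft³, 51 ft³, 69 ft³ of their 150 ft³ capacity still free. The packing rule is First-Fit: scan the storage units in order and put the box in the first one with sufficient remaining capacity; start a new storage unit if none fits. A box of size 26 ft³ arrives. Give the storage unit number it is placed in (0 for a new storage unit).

Storage units with room: storage unit 3 (51 ft³), storage unit 4 (61 ft³), storage unit 5 (51 ft³), storage unit 6 (69 ft³).
The first with room is storage unit 3.

3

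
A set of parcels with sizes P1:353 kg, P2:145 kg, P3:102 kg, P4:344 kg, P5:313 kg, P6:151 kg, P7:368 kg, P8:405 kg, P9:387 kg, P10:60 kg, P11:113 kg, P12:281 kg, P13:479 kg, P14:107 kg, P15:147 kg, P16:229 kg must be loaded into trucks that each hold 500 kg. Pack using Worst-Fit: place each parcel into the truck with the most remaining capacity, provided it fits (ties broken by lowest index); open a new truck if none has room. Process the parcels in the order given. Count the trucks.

9 trucks

P1 (353 kg) → truck 1 (remaining 147 kg)
P2 (145 kg) → truck 1 (remaining 2 kg)
P3 (102 kg) → truck 2 (remaining 398 kg)
P4 (344 kg) → truck 2 (remaining 54 kg)
P5 (313 kg) → truck 3 (remaining 187 kg)
P6 (151 kg) → truck 3 (remaining 36 kg)
P7 (368 kg) → truck 4 (remaining 132 kg)
P8 (405 kg) → truck 5 (remaining 95 kg)
P9 (387 kg) → truck 6 (remaining 113 kg)
P10 (60 kg) → truck 4 (remaining 72 kg)
P11 (113 kg) → truck 6 (remaining 0 kg)
P12 (281 kg) → truck 7 (remaining 219 kg)
P13 (479 kg) → truck 8 (remaining 21 kg)
P14 (107 kg) → truck 7 (remaining 112 kg)
P15 (147 kg) → truck 9 (remaining 353 kg)
P16 (229 kg) → truck 9 (remaining 124 kg)
Final trucks: [353,145] [102,344] [313,151] [368,60] [405] [387,113] [281,107] [479] [147,229].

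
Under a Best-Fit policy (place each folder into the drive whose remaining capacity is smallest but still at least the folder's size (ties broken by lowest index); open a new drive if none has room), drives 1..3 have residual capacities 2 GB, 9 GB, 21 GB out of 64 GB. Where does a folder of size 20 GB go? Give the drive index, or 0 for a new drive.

Drives with room: drive 3 (21 GB).
Tightest fit is drive 3 with 21 GB free.

3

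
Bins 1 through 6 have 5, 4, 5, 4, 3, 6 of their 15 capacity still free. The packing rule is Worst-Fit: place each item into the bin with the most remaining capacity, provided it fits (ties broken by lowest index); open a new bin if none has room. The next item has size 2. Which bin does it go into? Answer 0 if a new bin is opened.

Bins with room: bin 1 (5), bin 2 (4), bin 3 (5), bin 4 (4), bin 5 (3), bin 6 (6).
Most room is bin 6 with 6 free.

6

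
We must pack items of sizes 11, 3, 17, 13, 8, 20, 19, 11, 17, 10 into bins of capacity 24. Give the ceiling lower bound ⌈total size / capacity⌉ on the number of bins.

Total size = 11 + 3 + 17 + 13 + 8 + 20 + 19 + 11 + 17 + 10 = 129.
⌈129 / 24⌉ = 6.

6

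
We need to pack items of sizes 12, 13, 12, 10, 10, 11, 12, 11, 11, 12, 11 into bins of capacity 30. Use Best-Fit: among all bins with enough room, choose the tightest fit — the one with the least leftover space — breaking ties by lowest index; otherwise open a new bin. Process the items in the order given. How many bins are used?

6

bin 1: place 12, 18 left
bin 1: place 13, 5 left
bin 2: place 12, 18 left
bin 2: place 10, 8 left
bin 3: place 10, 20 left
bin 3: place 11, 9 left
bin 4: place 12, 18 left
bin 4: place 11, 7 left
bin 5: place 11, 19 left
bin 5: place 12, 7 left
bin 6: place 11, 19 left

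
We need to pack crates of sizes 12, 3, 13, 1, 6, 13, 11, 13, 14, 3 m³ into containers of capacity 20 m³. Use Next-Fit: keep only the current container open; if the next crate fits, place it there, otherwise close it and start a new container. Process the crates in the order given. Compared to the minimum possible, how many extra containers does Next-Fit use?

0

Next-Fit: [12,3] [13,1,6] [13] [11] [13] [14,3] → 6 containers.
6 crates exceed 10 m³ (half the capacity), and no two of those can share a container, so at least 6 containers are needed.
So 6 is already optimal.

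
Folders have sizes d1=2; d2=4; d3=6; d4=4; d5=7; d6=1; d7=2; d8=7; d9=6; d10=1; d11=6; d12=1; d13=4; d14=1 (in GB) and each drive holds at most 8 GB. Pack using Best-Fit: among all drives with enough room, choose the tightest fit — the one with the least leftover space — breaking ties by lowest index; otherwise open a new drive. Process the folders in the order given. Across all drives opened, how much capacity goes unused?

drive 1: place d1 (2 GB), 6 GB left
drive 1: place d2 (4 GB), 2 GB left
drive 2: place d3 (6 GB), 2 GB left
drive 3: place d4 (4 GB), 4 GB left
drive 4: place d5 (7 GB), 1 GB left
drive 4: place d6 (1 GB), 0 GB left
drive 1: place d7 (2 GB), 0 GB left
drive 5: place d8 (7 GB), 1 GB left
drive 6: place d9 (6 GB), 2 GB left
drive 5: place d10 (1 GB), 0 GB left
drive 7: place d11 (6 GB), 2 GB left
drive 2: place d12 (1 GB), 1 GB left
drive 3: place d13 (4 GB), 0 GB left
drive 2: place d14 (1 GB), 0 GB left
7 drives × 8 GB = 56 GB; used 52 GB; unused 4 GB.

4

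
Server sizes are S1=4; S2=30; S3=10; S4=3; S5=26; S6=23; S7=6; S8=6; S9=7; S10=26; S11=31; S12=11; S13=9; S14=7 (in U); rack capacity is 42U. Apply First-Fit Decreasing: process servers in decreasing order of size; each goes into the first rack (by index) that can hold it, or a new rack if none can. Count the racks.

Sorted descending: 31, 30, 26, 26, 23, 11, 10, 9, 7, 7, 6, 6, 4, 3.
31U → rack 1 (remaining 11U)
30U → rack 2 (remaining 12U)
26U → rack 3 (remaining 16U)
26U → rack 4 (remaining 16U)
23U → rack 5 (remaining 19U)
11U → rack 1 (remaining 0U)
10U → rack 2 (remaining 2U)
9U → rack 3 (remaining 7U)
7U → rack 3 (remaining 0U)
7U → rack 4 (remaining 9U)
6U → rack 4 (remaining 3U)
6U → rack 5 (remaining 13U)
4U → rack 5 (remaining 9U)
3U → rack 4 (remaining 0U)

5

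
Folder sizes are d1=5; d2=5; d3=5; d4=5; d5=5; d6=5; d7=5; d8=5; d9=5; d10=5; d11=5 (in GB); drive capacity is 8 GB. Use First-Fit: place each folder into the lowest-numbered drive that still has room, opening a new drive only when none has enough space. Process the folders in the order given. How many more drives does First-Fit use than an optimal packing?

First-Fit: [5] [5] [5] [5] [5] [5] [5] [5] [5] [5] [5] → 11 drives.
11 folders exceed 4 GB (half the capacity), and no two of those can share a drive, so at least 11 drives are needed.
So 11 is already optimal.

0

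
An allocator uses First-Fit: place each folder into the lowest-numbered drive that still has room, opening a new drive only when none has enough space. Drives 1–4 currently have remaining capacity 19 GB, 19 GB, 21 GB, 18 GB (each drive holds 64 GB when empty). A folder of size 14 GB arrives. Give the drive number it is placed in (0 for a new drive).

1

Drives with room: drive 1 (19 GB), drive 2 (19 GB), drive 3 (21 GB), drive 4 (18 GB).
The first with room is drive 1.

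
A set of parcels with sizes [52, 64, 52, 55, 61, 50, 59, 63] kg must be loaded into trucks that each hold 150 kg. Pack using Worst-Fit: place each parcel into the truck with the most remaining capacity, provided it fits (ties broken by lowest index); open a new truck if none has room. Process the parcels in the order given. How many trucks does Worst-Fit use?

4

truck 1: place 52 kg, 98 kg left
truck 1: place 64 kg, 34 kg left
truck 2: place 52 kg, 98 kg left
truck 2: place 55 kg, 43 kg left
truck 3: place 61 kg, 89 kg left
truck 3: place 50 kg, 39 kg left
truck 4: place 59 kg, 91 kg left
truck 4: place 63 kg, 28 kg left
Final trucks: [52,64] [52,55] [61,50] [59,63].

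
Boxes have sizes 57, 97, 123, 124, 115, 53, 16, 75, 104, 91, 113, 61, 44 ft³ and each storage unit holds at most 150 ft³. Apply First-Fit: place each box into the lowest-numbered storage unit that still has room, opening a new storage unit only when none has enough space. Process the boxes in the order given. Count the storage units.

Put 57 ft³ in storage unit 1; 93 ft³ remain.
Put 97 ft³ in storage unit 2; 53 ft³ remain.
Put 123 ft³ in storage unit 3; 27 ft³ remain.
Put 124 ft³ in storage unit 4; 26 ft³ remain.
Put 115 ft³ in storage unit 5; 35 ft³ remain.
Put 53 ft³ in storage unit 1; 40 ft³ remain.
Put 16 ft³ in storage unit 1; 24 ft³ remain.
Put 75 ft³ in storage unit 6; 75 ft³ remain.
Put 104 ft³ in storage unit 7; 46 ft³ remain.
Put 91 ft³ in storage unit 8; 59 ft³ remain.
Put 113 ft³ in storage unit 9; 37 ft³ remain.
Put 61 ft³ in storage unit 6; 14 ft³ remain.
Put 44 ft³ in storage unit 2; 9 ft³ remain.
Final storage units: [57,53,16] [97,44] [123] [124] [115] [75,61] [104] [91] [113].

9 storage units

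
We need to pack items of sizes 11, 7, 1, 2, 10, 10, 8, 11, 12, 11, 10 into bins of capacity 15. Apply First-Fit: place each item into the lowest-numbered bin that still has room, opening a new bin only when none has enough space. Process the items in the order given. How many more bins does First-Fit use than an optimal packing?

First-Fit: [11,1,2] [7,8] [10] [10] [11] [12] [11] [10] → 8 bins.
8 items exceed 7.5 (half the capacity), and no two of those can share a bin, so at least 8 bins are needed.
So 8 is already optimal.

0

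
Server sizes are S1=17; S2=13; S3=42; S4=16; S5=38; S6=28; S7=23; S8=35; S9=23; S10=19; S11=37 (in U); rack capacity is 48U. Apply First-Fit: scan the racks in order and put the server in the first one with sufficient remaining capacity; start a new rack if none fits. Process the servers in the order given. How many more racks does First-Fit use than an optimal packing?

First-Fit: [17,13,16] [42] [38] [28,19] [23,23] [35] [37] → 7 racks.
Total size 291U; any packing needs at least ⌈291/48⌉ = 7 racks.
So 7 is already optimal.

0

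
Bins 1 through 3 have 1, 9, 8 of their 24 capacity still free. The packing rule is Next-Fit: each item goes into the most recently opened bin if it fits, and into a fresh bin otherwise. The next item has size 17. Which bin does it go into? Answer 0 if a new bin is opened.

Next-Fit only looks at bin 3, which has 8 free.
17 does not fit, so a new bin is opened.

0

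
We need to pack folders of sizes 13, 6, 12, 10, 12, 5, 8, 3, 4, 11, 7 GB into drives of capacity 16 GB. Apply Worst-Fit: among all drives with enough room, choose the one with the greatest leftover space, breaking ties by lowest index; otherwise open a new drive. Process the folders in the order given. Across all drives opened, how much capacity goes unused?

13 GB → drive 1 (remaining 3 GB)
6 GB → drive 2 (remaining 10 GB)
12 GB → drive 3 (remaining 4 GB)
10 GB → drive 2 (remaining 0 GB)
12 GB → drive 4 (remaining 4 GB)
5 GB → drive 5 (remaining 11 GB)
8 GB → drive 5 (remaining 3 GB)
3 GB → drive 3 (remaining 1 GB)
4 GB → drive 4 (remaining 0 GB)
11 GB → drive 6 (remaining 5 GB)
7 GB → drive 7 (remaining 9 GB)
7 drives × 16 GB = 112 GB; used 91 GB; unused 21 GB.

21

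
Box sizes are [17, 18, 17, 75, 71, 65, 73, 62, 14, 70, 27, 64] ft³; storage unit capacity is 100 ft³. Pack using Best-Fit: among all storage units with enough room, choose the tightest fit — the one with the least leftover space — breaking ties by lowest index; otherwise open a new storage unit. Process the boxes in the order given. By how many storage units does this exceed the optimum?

1

Best-Fit: [17,18,17] [75,14] [71] [65] [73,27] [62] [70] [64] → 8 storage units.
7 boxes exceed 50 ft³ (half the capacity), and no two of those can share a storage unit, so at least 7 storage units are needed.
An optimal packing achieves that bound: [75,18] [73,27] [71,17] [70,17] [65,14] [64] [62] → 7 storage units.
Excess: 8 − 7 = 1.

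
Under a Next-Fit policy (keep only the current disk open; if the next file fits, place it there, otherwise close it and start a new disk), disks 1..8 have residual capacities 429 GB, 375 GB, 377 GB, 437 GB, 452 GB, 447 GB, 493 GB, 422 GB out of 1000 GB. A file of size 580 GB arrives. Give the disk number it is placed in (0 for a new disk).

0

Next-Fit only looks at disk 8, which has 422 GB free.
580 GB does not fit, so a new disk is opened.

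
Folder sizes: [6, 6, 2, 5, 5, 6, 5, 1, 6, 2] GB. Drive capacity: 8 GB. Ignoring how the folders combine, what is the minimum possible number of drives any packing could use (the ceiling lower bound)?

6 drives

Total size = 6 + 6 + 2 + 5 + 5 + 6 + 5 + 1 + 6 + 2 = 44 GB.
⌈44 / 8⌉ = 6.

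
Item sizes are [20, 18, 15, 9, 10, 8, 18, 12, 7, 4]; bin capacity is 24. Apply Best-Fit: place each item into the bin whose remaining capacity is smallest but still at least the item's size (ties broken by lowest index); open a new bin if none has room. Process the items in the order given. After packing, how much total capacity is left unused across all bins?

23

bin 1: place 20, 4 left
bin 2: place 18, 6 left
bin 3: place 15, 9 left
bin 3: place 9, 0 left
bin 4: place 10, 14 left
bin 4: place 8, 6 left
bin 5: place 18, 6 left
bin 6: place 12, 12 left
bin 6: place 7, 5 left
bin 1: place 4, 0 left
6 bins × 24 = 144; used 121; unused 23.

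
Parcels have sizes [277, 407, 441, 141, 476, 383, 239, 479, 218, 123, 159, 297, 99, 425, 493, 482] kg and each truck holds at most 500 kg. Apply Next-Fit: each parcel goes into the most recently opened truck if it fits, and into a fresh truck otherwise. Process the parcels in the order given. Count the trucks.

277 kg → truck 1 (remaining 223 kg)
407 kg → truck 2 (remaining 93 kg)
441 kg → truck 3 (remaining 59 kg)
141 kg → truck 4 (remaining 359 kg)
476 kg → truck 5 (remaining 24 kg)
383 kg → truck 6 (remaining 117 kg)
239 kg → truck 7 (remaining 261 kg)
479 kg → truck 8 (remaining 21 kg)
218 kg → truck 9 (remaining 282 kg)
123 kg → truck 9 (remaining 159 kg)
159 kg → truck 9 (remaining 0 kg)
297 kg → truck 10 (remaining 203 kg)
99 kg → truck 10 (remaining 104 kg)
425 kg → truck 11 (remaining 75 kg)
493 kg → truck 12 (remaining 7 kg)
482 kg → truck 13 (remaining 18 kg)
Final trucks: [277] [407] [441] [141] [476] [383] [239] [479] [218,123,159] [297,99] [425] [493] [482].

13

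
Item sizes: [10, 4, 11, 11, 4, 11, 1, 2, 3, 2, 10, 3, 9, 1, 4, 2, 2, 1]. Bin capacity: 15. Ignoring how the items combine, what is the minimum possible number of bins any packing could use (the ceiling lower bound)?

7

Total size = 10 + 4 + 11 + 11 + 4 + 11 + 1 + 2 + 3 + 2 + 10 + 3 + 9 + 1 + 4 + 2 + 2 + 1 = 91.
⌈91 / 15⌉ = 7.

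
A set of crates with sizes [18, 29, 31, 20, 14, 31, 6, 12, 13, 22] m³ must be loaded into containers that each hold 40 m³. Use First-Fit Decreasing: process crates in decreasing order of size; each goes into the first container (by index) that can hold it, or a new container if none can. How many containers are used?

Sorted descending: 31, 31, 29, 22, 20, 18, 14, 13, 12, 6.
container 1: place 31 m³, 9 m³ left
container 2: place 31 m³, 9 m³ left
container 3: place 29 m³, 11 m³ left
container 4: place 22 m³, 18 m³ left
container 5: place 20 m³, 20 m³ left
container 4: place 18 m³, 0 m³ left
container 5: place 14 m³, 6 m³ left
container 6: place 13 m³, 27 m³ left
container 6: place 12 m³, 15 m³ left
container 1: place 6 m³, 3 m³ left

6 containers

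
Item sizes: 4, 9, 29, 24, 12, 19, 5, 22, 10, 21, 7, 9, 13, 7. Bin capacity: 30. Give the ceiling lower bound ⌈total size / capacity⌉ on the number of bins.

Total size = 4 + 9 + 29 + 24 + 12 + 19 + 5 + 22 + 10 + 21 + 7 + 9 + 13 + 7 = 191.
⌈191 / 30⌉ = 7.

7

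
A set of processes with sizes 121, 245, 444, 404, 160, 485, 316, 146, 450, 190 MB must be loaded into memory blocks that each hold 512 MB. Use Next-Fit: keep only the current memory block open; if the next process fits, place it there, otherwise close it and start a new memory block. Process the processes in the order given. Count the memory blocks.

8

memory block 1: place 121 MB, 391 MB left
memory block 1: place 245 MB, 146 MB left
memory block 2: place 444 MB, 68 MB left
memory block 3: place 404 MB, 108 MB left
memory block 4: place 160 MB, 352 MB left
memory block 5: place 485 MB, 27 MB left
memory block 6: place 316 MB, 196 MB left
memory block 6: place 146 MB, 50 MB left
memory block 7: place 450 MB, 62 MB left
memory block 8: place 190 MB, 322 MB left
Final memory blocks: [121,245] [444] [404] [160] [485] [316,146] [450] [190].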